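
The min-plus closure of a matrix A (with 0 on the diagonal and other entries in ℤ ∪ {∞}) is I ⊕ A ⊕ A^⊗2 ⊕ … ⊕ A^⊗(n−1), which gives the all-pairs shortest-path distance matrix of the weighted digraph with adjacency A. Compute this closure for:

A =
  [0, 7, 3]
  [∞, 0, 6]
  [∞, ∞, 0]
Closure =
  [0, 7, 3]
  [∞, 0, 6]
  [∞, ∞, 0]

This is the Floyd-Warshall all-pairs shortest-path computation. For each intermediate vertex k = 0, 1, …, 2, update dist[i][j] ← min(dist[i][j], dist[i][k] + dist[k][j]). The final matrix gives, for each (i, j), the minimum total weight of any directed path from i to j (possibly empty when i = j).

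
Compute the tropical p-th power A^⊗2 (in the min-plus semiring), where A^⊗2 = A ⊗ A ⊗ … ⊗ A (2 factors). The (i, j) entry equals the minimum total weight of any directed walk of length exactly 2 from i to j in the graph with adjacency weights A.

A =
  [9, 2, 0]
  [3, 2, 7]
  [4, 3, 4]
A^⊗2 =
  [4, 3, 4]
  [5, 4, 3]
  [6, 5, 4]

Each entry (A^⊗2)_ij equals the minimum over all length-2 walks i = v_0 → v_1 → … → v_2 = j of Σ_t A[v_t][v_{t+1}]. For example, for (i, j) = (0, 2) we minimise over 3 possible intermediate vertex sequences; the minimum is 4, attained along the walk 0 → 2 → 2.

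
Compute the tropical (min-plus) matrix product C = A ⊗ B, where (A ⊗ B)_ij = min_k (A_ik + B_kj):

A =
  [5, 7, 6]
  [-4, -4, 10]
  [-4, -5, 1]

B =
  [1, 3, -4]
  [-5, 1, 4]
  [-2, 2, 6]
A ⊗ B =
  [2, 8, 1]
  [-9, -3, -8]
  [-10, -4, -8]

Apply the min-plus product entry-by-entry:
  C[0][0] = min over k of (A[0][0] + B[0][0] = 5 + 1 = 6, A[0][1] + B[1][0] = 7 + -5 = 2, A[0][2] + B[2][0] = 6 + -2 = 4) = 2 (attained at k = 1)
  C[0][1] = min over k of (A[0][0] + B[0][1] = 5 + 3 = 8, A[0][1] + B[1][1] = 7 + 1 = 8, A[0][2] + B[2][1] = 6 + 2 = 8) = 8 (attained at k = 0)
  C[0][2] = min over k of (A[0][0] + B[0][2] = 5 + -4 = 1, A[0][1] + B[1][2] = 7 + 4 = 11, A[0][2] + B[2][2] = 6 + 6 = 12) = 1 (attained at k = 0)
  C[1][0] = min over k of (A[1][0] + B[0][0] = -4 + 1 = -3, A[1][1] + B[1][0] = -4 + -5 = -9, A[1][2] + B[2][0] = 10 + -2 = 8) = -9 (attained at k = 1)
  C[1][1] = min over k of (A[1][0] + B[0][1] = -4 + 3 = -1, A[1][1] + B[1][1] = -4 + 1 = -3, A[1][2] + B[2][1] = 10 + 2 = 12) = -3 (attained at k = 1)
  C[1][2] = min over k of (A[1][0] + B[0][2] = -4 + -4 = -8, A[1][1] + B[1][2] = -4 + 4 = 0, A[1][2] + B[2][2] = 10 + 6 = 16) = -8 (attained at k = 0)
  C[2][0] = min over k of (A[2][0] + B[0][0] = -4 + 1 = -3, A[2][1] + B[1][0] = -5 + -5 = -10, A[2][2] + B[2][0] = 1 + -2 = -1) = -10 (attained at k = 1)
  C[2][1] = min over k of (A[2][0] + B[0][1] = -4 + 3 = -1, A[2][1] + B[1][1] = -5 + 1 = -4, A[2][2] + B[2][1] = 1 + 2 = 3) = -4 (attained at k = 1)
  C[2][2] = min over k of (A[2][0] + B[0][2] = -4 + -4 = -8, A[2][1] + B[1][2] = -5 + 4 = -1, A[2][2] + B[2][2] = 1 + 6 = 7) = -8 (attained at k = 0)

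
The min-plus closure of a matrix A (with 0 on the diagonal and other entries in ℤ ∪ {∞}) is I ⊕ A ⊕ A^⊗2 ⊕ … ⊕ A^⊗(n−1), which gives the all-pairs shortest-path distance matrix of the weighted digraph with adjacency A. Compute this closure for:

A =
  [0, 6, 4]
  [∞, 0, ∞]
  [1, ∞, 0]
Closure =
  [0, 6, 4]
  [∞, 0, ∞]
  [1, 7, 0]

This is the Floyd-Warshall all-pairs shortest-path computation. For each intermediate vertex k = 0, 1, …, 2, update dist[i][j] ← min(dist[i][j], dist[i][k] + dist[k][j]). The final matrix gives, for each (i, j), the minimum total weight of any directed path from i to j (possibly empty when i = j).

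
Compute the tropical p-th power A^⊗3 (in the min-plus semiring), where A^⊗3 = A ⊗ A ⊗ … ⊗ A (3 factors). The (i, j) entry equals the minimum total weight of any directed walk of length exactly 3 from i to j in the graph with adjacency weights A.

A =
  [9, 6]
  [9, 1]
A^⊗3 =
  [16, 8]
  [11, 3]

Each entry (A^⊗3)_ij equals the minimum over all length-3 walks i = v_0 → v_1 → … → v_3 = j of Σ_t A[v_t][v_{t+1}]. For example, for (i, j) = (0, 1) we minimise over 4 possible intermediate vertex sequences; the minimum is 8, attained along the walk 0 → 1 → 1 → 1.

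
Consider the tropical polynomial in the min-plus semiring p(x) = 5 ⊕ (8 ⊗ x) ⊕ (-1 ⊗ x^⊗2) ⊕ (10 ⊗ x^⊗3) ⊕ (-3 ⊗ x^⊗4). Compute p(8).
p(8) = 5

A tropical monomial a ⊗ x^⊗i evaluates to a + i · x. Evaluating each term at x = 8:
  Term 0 contributes 5 + 0 · 8 = 5
  Term 1 contributes 8 + 1 · 8 = 16
  Term 2 contributes -1 + 2 · 8 = 15
  Term 3 contributes 10 + 3 · 8 = 34
  Term 4 contributes -3 + 4 · 8 = 29
p(8) = ⊕ of these = min[5, 16, 15, 34, 29] = 5.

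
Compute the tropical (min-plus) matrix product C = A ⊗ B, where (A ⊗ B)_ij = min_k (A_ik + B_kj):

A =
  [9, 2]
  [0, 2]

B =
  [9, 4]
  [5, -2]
A ⊗ B =
  [7, 0]
  [7, 0]

Apply the min-plus product entry-by-entry:
  C[0][0] = min over k of (A[0][0] + B[0][0] = 9 + 9 = 18, A[0][1] + B[1][0] = 2 + 5 = 7) = 7 (attained at k = 1)
  C[0][1] = min over k of (A[0][0] + B[0][1] = 9 + 4 = 13, A[0][1] + B[1][1] = 2 + -2 = 0) = 0 (attained at k = 1)
  C[1][0] = min over k of (A[1][0] + B[0][0] = 0 + 9 = 9, A[1][1] + B[1][0] = 2 + 5 = 7) = 7 (attained at k = 1)
  C[1][1] = min over k of (A[1][0] + B[0][1] = 0 + 4 = 4, A[1][1] + B[1][1] = 2 + -2 = 0) = 0 (attained at k = 1)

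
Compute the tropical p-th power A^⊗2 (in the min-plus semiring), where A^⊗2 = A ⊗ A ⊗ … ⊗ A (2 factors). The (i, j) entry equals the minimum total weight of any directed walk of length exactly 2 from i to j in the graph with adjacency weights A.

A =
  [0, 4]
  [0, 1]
A^⊗2 =
  [0, 4]
  [0, 2]

Each entry (A^⊗2)_ij equals the minimum over all length-2 walks i = v_0 → v_1 → … → v_2 = j of Σ_t A[v_t][v_{t+1}]. For example, for (i, j) = (0, 1) we minimise over 2 possible intermediate vertex sequences; the minimum is 4, attained along the walk 0 → 0 → 1.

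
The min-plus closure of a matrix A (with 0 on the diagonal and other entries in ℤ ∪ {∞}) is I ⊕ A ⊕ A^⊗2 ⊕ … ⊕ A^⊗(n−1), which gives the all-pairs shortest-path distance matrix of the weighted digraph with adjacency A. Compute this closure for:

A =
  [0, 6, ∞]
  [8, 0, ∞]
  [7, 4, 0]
Closure =
  [0, 6, ∞]
  [8, 0, ∞]
  [7, 4, 0]

This is the Floyd-Warshall all-pairs shortest-path computation. For each intermediate vertex k = 0, 1, …, 2, update dist[i][j] ← min(dist[i][j], dist[i][k] + dist[k][j]). The final matrix gives, for each (i, j), the minimum total weight of any directed path from i to j (possibly empty when i = j).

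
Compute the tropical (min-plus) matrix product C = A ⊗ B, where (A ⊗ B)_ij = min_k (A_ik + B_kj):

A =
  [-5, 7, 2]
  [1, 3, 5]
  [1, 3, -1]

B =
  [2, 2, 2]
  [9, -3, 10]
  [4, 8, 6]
A ⊗ B =
  [-3, -3, -3]
  [3, 0, 3]
  [3, 0, 3]

Apply the min-plus product entry-by-entry:
  C[0][0] = min over k of (A[0][0] + B[0][0] = -5 + 2 = -3, A[0][1] + B[1][0] = 7 + 9 = 16, A[0][2] + B[2][0] = 2 + 4 = 6) = -3 (attained at k = 0)
  C[0][1] = min over k of (A[0][0] + B[0][1] = -5 + 2 = -3, A[0][1] + B[1][1] = 7 + -3 = 4, A[0][2] + B[2][1] = 2 + 8 = 10) = -3 (attained at k = 0)
  C[0][2] = min over k of (A[0][0] + B[0][2] = -5 + 2 = -3, A[0][1] + B[1][2] = 7 + 10 = 17, A[0][2] + B[2][2] = 2 + 6 = 8) = -3 (attained at k = 0)
  C[1][0] = min over k of (A[1][0] + B[0][0] = 1 + 2 = 3, A[1][1] + B[1][0] = 3 + 9 = 12, A[1][2] + B[2][0] = 5 + 4 = 9) = 3 (attained at k = 0)
  C[1][1] = min over k of (A[1][0] + B[0][1] = 1 + 2 = 3, A[1][1] + B[1][1] = 3 + -3 = 0, A[1][2] + B[2][1] = 5 + 8 = 13) = 0 (attained at k = 1)
  C[1][2] = min over k of (A[1][0] + B[0][2] = 1 + 2 = 3, A[1][1] + B[1][2] = 3 + 10 = 13, A[1][2] + B[2][2] = 5 + 6 = 11) = 3 (attained at k = 0)
  C[2][0] = min over k of (A[2][0] + B[0][0] = 1 + 2 = 3, A[2][1] + B[1][0] = 3 + 9 = 12, A[2][2] + B[2][0] = -1 + 4 = 3) = 3 (attained at k = 0)
  C[2][1] = min over k of (A[2][0] + B[0][1] = 1 + 2 = 3, A[2][1] + B[1][1] = 3 + -3 = 0, A[2][2] + B[2][1] = -1 + 8 = 7) = 0 (attained at k = 1)
  C[2][2] = min over k of (A[2][0] + B[0][2] = 1 + 2 = 3, A[2][1] + B[1][2] = 3 + 10 = 13, A[2][2] + B[2][2] = -1 + 6 = 5) = 3 (attained at k = 0)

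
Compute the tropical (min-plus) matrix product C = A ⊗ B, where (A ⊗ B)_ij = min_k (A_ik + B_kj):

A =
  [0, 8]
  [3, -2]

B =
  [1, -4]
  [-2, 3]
A ⊗ B =
  [1, -4]
  [-4, -1]

Apply the min-plus product entry-by-entry:
  C[0][0] = min over k of (A[0][0] + B[0][0] = 0 + 1 = 1, A[0][1] + B[1][0] = 8 + -2 = 6) = 1 (attained at k = 0)
  C[0][1] = min over k of (A[0][0] + B[0][1] = 0 + -4 = -4, A[0][1] + B[1][1] = 8 + 3 = 11) = -4 (attained at k = 0)
  C[1][0] = min over k of (A[1][0] + B[0][0] = 3 + 1 = 4, A[1][1] + B[1][0] = -2 + -2 = -4) = -4 (attained at k = 1)
  C[1][1] = min over k of (A[1][0] + B[0][1] = 3 + -4 = -1, A[1][1] + B[1][1] = -2 + 3 = 1) = -1 (attained at k = 0)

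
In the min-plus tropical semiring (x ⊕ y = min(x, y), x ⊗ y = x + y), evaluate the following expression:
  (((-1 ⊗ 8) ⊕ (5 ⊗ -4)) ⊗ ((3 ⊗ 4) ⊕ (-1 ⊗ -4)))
(((-1 ⊗ 8) ⊕ (5 ⊗ -4)) ⊗ ((3 ⊗ 4) ⊕ (-1 ⊗ -4))) = -4

Expand innermost to outermost. Recall ⊕ takes the minimum of its arguments and ⊗ takes their sum. Working out the expression (((-1 ⊗ 8) ⊕ (5 ⊗ -4)) ⊗ ((3 ⊗ 4) ⊕ (-1 ⊗ -4))) gives -4.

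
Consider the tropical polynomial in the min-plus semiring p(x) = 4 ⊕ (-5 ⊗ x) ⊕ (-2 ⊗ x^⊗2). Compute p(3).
p(3) = -2

A tropical monomial a ⊗ x^⊗i evaluates to a + i · x. Evaluating each term at x = 3:
  Term 0 contributes 4 + 0 · 3 = 4
  Term 1 contributes -5 + 1 · 3 = -2
  Term 2 contributes -2 + 2 · 3 = 4
p(3) = ⊕ of these = min[4, -2, 4] = -2.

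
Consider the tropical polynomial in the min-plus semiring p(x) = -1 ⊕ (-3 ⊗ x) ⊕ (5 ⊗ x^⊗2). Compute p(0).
p(0) = -3

A tropical monomial a ⊗ x^⊗i evaluates to a + i · x. Evaluating each term at x = 0:
  Term 0 contributes -1 + 0 · 0 = -1
  Term 1 contributes -3 + 1 · 0 = -3
  Term 2 contributes 5 + 2 · 0 = 5
p(0) = ⊕ of these = min[-1, -3, 5] = -3.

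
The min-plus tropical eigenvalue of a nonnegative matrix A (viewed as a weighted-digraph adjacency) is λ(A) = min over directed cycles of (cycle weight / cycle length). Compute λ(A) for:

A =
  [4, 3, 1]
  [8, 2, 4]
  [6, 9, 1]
λ(A) = 1

Enumerate directed cycles and compute their means (weight / length). Sample:
  cycle 0 → 0: weight = 4, length = 1, mean = 4/1 ≈ 4.000
  cycle 1 → 1: weight = 2, length = 1, mean = 2/1 ≈ 2.000
  cycle 2 → 2: weight = 1, length = 1, mean = 1/1 ≈ 1.000
  cycle 0 → 1 → 0: weight = 11, length = 2, mean = 11/2 ≈ 5.500
  cycle 0 → 2 → 0: weight = 7, length = 2, mean = 7/2 ≈ 3.500
  cycle 1 → 0 → 1: weight = 11, length = 2, mean = 11/2 ≈ 5.500
Minimum mean = 1.000, attained e.g. along the cycle 2 → 2 with weight 1 and length 1. So λ(A) = 1/1 = 1.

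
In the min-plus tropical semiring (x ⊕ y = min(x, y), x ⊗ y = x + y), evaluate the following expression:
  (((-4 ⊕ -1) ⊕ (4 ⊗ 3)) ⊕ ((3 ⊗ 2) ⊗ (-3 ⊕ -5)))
(((-4 ⊕ -1) ⊕ (4 ⊗ 3)) ⊕ ((3 ⊗ 2) ⊗ (-3 ⊕ -5))) = -4

Expand innermost to outermost. Recall ⊕ takes the minimum of its arguments and ⊗ takes their sum. Working out the expression (((-4 ⊕ -1) ⊕ (4 ⊗ 3)) ⊕ ((3 ⊗ 2) ⊗ (-3 ⊕ -5))) gives -4.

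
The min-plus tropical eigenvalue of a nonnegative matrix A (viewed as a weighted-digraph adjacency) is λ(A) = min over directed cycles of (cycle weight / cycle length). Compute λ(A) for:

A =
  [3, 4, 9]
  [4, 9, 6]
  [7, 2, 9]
λ(A) = 3

Enumerate directed cycles and compute their means (weight / length). Sample:
  cycle 0 → 0: weight = 3, length = 1, mean = 3/1 ≈ 3.000
  cycle 1 → 1: weight = 9, length = 1, mean = 9/1 ≈ 9.000
  cycle 2 → 2: weight = 9, length = 1, mean = 9/1 ≈ 9.000
  cycle 0 → 1 → 0: weight = 8, length = 2, mean = 8/2 ≈ 4.000
  cycle 0 → 2 → 0: weight = 16, length = 2, mean = 16/2 ≈ 8.000
  cycle 1 → 0 → 1: weight = 8, length = 2, mean = 8/2 ≈ 4.000
Minimum mean = 3.000, attained e.g. along the cycle 0 → 0 with weight 3 and length 1. So λ(A) = 3/1 = 3.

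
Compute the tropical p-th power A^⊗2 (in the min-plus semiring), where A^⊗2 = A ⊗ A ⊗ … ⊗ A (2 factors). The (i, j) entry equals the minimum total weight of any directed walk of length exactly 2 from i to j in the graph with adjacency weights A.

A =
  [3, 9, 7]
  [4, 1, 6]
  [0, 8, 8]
A^⊗2 =
  [6, 10, 10]
  [5, 2, 7]
  [3, 9, 7]

Each entry (A^⊗2)_ij equals the minimum over all length-2 walks i = v_0 → v_1 → … → v_2 = j of Σ_t A[v_t][v_{t+1}]. For example, for (i, j) = (0, 2) we minimise over 3 possible intermediate vertex sequences; the minimum is 10, attained along the walk 0 → 0 → 2.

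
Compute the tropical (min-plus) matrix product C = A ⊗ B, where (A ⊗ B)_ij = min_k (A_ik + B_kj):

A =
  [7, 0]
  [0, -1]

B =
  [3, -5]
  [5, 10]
A ⊗ B =
  [5, 2]
  [3, -5]

Apply the min-plus product entry-by-entry:
  C[0][0] = min over k of (A[0][0] + B[0][0] = 7 + 3 = 10, A[0][1] + B[1][0] = 0 + 5 = 5) = 5 (attained at k = 1)
  C[0][1] = min over k of (A[0][0] + B[0][1] = 7 + -5 = 2, A[0][1] + B[1][1] = 0 + 10 = 10) = 2 (attained at k = 0)
  C[1][0] = min over k of (A[1][0] + B[0][0] = 0 + 3 = 3, A[1][1] + B[1][0] = -1 + 5 = 4) = 3 (attained at k = 0)
  C[1][1] = min over k of (A[1][0] + B[0][1] = 0 + -5 = -5, A[1][1] + B[1][1] = -1 + 10 = 9) = -5 (attained at k = 0)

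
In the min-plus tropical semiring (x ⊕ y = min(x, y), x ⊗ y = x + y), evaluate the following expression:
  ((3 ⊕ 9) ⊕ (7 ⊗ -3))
((3 ⊕ 9) ⊕ (7 ⊗ -3)) = 3

Expand innermost to outermost. Recall ⊕ takes the minimum of its arguments and ⊗ takes their sum. Working out the expression ((3 ⊕ 9) ⊕ (7 ⊗ -3)) gives 3.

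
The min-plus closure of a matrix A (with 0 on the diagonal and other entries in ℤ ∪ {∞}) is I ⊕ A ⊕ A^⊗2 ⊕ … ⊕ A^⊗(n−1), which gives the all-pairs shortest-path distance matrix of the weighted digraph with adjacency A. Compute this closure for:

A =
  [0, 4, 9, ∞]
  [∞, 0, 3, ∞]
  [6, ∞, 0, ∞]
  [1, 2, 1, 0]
Closure =
  [0, 4, 7, ∞]
  [9, 0, 3, ∞]
  [6, 10, 0, ∞]
  [1, 2, 1, 0]

This is the Floyd-Warshall all-pairs shortest-path computation. For each intermediate vertex k = 0, 1, …, 3, update dist[i][j] ← min(dist[i][j], dist[i][k] + dist[k][j]). The final matrix gives, for each (i, j), the minimum total weight of any directed path from i to j (possibly empty when i = j).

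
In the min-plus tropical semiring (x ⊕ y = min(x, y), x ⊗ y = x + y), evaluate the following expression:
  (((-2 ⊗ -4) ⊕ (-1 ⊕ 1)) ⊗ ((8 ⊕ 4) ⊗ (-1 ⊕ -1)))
(((-2 ⊗ -4) ⊕ (-1 ⊕ 1)) ⊗ ((8 ⊕ 4) ⊗ (-1 ⊕ -1))) = -3

Expand innermost to outermost. Recall ⊕ takes the minimum of its arguments and ⊗ takes their sum. Working out the expression (((-2 ⊗ -4) ⊕ (-1 ⊕ 1)) ⊗ ((8 ⊕ 4) ⊗ (-1 ⊕ -1))) gives -3.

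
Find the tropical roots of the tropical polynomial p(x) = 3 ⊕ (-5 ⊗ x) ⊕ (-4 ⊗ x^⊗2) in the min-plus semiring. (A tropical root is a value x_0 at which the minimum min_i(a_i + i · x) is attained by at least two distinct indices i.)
Roots: {-1, 8}

Each tropical root is a break point of the lower envelope of the lines y = a_i + i · x (there are 3 lines, with slopes 0, 1, ..., 2). Only the lines that attain the minimum somewhere contribute to roots; other lines are dominated. Here the surviving (envelope) indices are i = 2, i = 1, i = 0.
Intersections between consecutive envelope lines give the roots: for adjacent envelope indices i < j the intersection is x = (a_i − a_j) / (j − i). Reading off the sorted break points: {-1, 8}.
Verification: at each break x_0, at least two indices attain the minimum of min_i(a_i + i · x_0).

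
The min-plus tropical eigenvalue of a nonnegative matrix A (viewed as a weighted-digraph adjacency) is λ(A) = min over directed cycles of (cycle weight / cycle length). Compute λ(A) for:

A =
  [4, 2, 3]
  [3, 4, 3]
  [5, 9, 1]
λ(A) = 1

Enumerate directed cycles and compute their means (weight / length). Sample:
  cycle 0 → 0: weight = 4, length = 1, mean = 4/1 ≈ 4.000
  cycle 1 → 1: weight = 4, length = 1, mean = 4/1 ≈ 4.000
  cycle 2 → 2: weight = 1, length = 1, mean = 1/1 ≈ 1.000
  cycle 0 → 1 → 0: weight = 5, length = 2, mean = 5/2 ≈ 2.500
  cycle 0 → 2 → 0: weight = 8, length = 2, mean = 8/2 ≈ 4.000
  cycle 1 → 0 → 1: weight = 5, length = 2, mean = 5/2 ≈ 2.500
Minimum mean = 1.000, attained e.g. along the cycle 2 → 2 with weight 1 and length 1. So λ(A) = 1/1 = 1.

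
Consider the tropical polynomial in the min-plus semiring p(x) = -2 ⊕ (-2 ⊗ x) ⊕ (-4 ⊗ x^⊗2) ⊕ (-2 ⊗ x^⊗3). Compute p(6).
p(6) = -2

A tropical monomial a ⊗ x^⊗i evaluates to a + i · x. Evaluating each term at x = 6:
  Term 0 contributes -2 + 0 · 6 = -2
  Term 1 contributes -2 + 1 · 6 = 4
  Term 2 contributes -4 + 2 · 6 = 8
  Term 3 contributes -2 + 3 · 6 = 16
p(6) = ⊕ of these = min[-2, 4, 8, 16] = -2.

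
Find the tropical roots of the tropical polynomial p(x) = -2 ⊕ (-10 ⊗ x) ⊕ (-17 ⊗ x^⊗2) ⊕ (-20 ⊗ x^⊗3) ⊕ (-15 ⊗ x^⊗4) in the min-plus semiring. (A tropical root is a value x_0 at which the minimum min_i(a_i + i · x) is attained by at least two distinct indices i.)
Roots: {-5, 3, 7, 8}

Each tropical root is a break point of the lower envelope of the lines y = a_i + i · x (there are 5 lines, with slopes 0, 1, ..., 4). Only the lines that attain the minimum somewhere contribute to roots; other lines are dominated. Here the surviving (envelope) indices are i = 4, i = 3, i = 2, i = 1, i = 0.
Intersections between consecutive envelope lines give the roots: for adjacent envelope indices i < j the intersection is x = (a_i − a_j) / (j − i). Reading off the sorted break points: {-5, 3, 7, 8}.
Verification: at each break x_0, at least two indices attain the minimum of min_i(a_i + i · x_0).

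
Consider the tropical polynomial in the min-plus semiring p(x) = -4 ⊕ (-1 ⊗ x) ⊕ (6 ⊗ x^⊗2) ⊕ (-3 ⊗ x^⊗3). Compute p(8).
p(8) = -4

A tropical monomial a ⊗ x^⊗i evaluates to a + i · x. Evaluating each term at x = 8:
  Term 0 contributes -4 + 0 · 8 = -4
  Term 1 contributes -1 + 1 · 8 = 7
  Term 2 contributes 6 + 2 · 8 = 22
  Term 3 contributes -3 + 3 · 8 = 21
p(8) = ⊕ of these = min[-4, 7, 22, 21] = -4.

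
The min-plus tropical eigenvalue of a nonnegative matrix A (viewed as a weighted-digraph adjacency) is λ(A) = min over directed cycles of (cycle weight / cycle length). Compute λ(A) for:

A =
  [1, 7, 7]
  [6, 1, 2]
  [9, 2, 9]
λ(A) = 1

Enumerate directed cycles and compute their means (weight / length). Sample:
  cycle 0 → 0: weight = 1, length = 1, mean = 1/1 ≈ 1.000
  cycle 1 → 1: weight = 1, length = 1, mean = 1/1 ≈ 1.000
  cycle 2 → 2: weight = 9, length = 1, mean = 9/1 ≈ 9.000
  cycle 0 → 1 → 0: weight = 13, length = 2, mean = 13/2 ≈ 6.500
  cycle 0 → 2 → 0: weight = 16, length = 2, mean = 16/2 ≈ 8.000
  cycle 1 → 0 → 1: weight = 13, length = 2, mean = 13/2 ≈ 6.500
Minimum mean = 1.000, attained e.g. along the cycle 0 → 0 with weight 1 and length 1. So λ(A) = 1/1 = 1.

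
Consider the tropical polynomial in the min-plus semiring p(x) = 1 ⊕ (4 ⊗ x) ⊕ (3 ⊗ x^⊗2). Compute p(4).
p(4) = 1

A tropical monomial a ⊗ x^⊗i evaluates to a + i · x. Evaluating each term at x = 4:
  Term 0 contributes 1 + 0 · 4 = 1
  Term 1 contributes 4 + 1 · 4 = 8
  Term 2 contributes 3 + 2 · 4 = 11
p(4) = ⊕ of these = min[1, 8, 11] = 1.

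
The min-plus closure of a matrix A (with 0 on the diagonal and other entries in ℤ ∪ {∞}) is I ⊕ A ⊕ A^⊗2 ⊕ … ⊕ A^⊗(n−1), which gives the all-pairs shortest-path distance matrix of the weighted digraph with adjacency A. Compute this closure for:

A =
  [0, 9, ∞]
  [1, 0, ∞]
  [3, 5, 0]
Closure =
  [0, 9, ∞]
  [1, 0, ∞]
  [3, 5, 0]

This is the Floyd-Warshall all-pairs shortest-path computation. For each intermediate vertex k = 0, 1, …, 2, update dist[i][j] ← min(dist[i][j], dist[i][k] + dist[k][j]). The final matrix gives, for each (i, j), the minimum total weight of any directed path from i to j (possibly empty when i = j).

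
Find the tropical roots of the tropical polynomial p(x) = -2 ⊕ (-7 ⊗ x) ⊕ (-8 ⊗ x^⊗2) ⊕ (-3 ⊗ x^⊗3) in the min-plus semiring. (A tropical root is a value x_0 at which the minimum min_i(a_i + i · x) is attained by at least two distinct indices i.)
Roots: {-5, 1, 5}

Each tropical root is a break point of the lower envelope of the lines y = a_i + i · x (there are 4 lines, with slopes 0, 1, ..., 3). Only the lines that attain the minimum somewhere contribute to roots; other lines are dominated. Here the surviving (envelope) indices are i = 3, i = 2, i = 1, i = 0.
Intersections between consecutive envelope lines give the roots: for adjacent envelope indices i < j the intersection is x = (a_i − a_j) / (j − i). Reading off the sorted break points: {-5, 1, 5}.
Verification: at each break x_0, at least two indices attain the minimum of min_i(a_i + i · x_0).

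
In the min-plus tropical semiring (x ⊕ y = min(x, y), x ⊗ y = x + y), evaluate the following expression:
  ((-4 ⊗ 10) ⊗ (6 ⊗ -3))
((-4 ⊗ 10) ⊗ (6 ⊗ -3)) = 9

Expand innermost to outermost. Recall ⊕ takes the minimum of its arguments and ⊗ takes their sum. Working out the expression ((-4 ⊗ 10) ⊗ (6 ⊗ -3)) gives 9.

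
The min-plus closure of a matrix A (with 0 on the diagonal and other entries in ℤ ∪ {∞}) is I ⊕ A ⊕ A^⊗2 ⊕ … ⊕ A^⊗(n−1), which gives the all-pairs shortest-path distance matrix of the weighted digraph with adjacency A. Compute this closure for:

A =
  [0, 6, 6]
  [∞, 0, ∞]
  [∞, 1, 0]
Closure =
  [0, 6, 6]
  [∞, 0, ∞]
  [∞, 1, 0]

This is the Floyd-Warshall all-pairs shortest-path computation. For each intermediate vertex k = 0, 1, …, 2, update dist[i][j] ← min(dist[i][j], dist[i][k] + dist[k][j]). The final matrix gives, for each (i, j), the minimum total weight of any directed path from i to j (possibly empty when i = j).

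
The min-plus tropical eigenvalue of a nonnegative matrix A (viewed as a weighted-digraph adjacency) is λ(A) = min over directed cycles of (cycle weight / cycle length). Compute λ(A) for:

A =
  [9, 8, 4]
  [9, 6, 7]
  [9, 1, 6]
λ(A) = 4

Enumerate directed cycles and compute their means (weight / length). Sample:
  cycle 0 → 0: weight = 9, length = 1, mean = 9/1 ≈ 9.000
  cycle 1 → 1: weight = 6, length = 1, mean = 6/1 ≈ 6.000
  cycle 2 → 2: weight = 6, length = 1, mean = 6/1 ≈ 6.000
  cycle 0 → 1 → 0: weight = 17, length = 2, mean = 17/2 ≈ 8.500
  cycle 0 → 2 → 0: weight = 13, length = 2, mean = 13/2 ≈ 6.500
  cycle 1 → 0 → 1: weight = 17, length = 2, mean = 17/2 ≈ 8.500
Minimum mean = 4.000, attained e.g. along the cycle 1 → 2 → 1 with weight 8 and length 2. So λ(A) = 8/2 = 4.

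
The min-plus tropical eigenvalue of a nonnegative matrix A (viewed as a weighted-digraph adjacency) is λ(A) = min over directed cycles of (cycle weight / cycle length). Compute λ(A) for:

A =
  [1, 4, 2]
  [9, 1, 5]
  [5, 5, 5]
λ(A) = 1

Enumerate directed cycles and compute their means (weight / length). Sample:
  cycle 0 → 0: weight = 1, length = 1, mean = 1/1 ≈ 1.000
  cycle 1 → 1: weight = 1, length = 1, mean = 1/1 ≈ 1.000
  cycle 2 → 2: weight = 5, length = 1, mean = 5/1 ≈ 5.000
  cycle 0 → 1 → 0: weight = 13, length = 2, mean = 13/2 ≈ 6.500
  cycle 0 → 2 → 0: weight = 7, length = 2, mean = 7/2 ≈ 3.500
  cycle 1 → 0 → 1: weight = 13, length = 2, mean = 13/2 ≈ 6.500
Minimum mean = 1.000, attained e.g. along the cycle 0 → 0 with weight 1 and length 1. So λ(A) = 1/1 = 1.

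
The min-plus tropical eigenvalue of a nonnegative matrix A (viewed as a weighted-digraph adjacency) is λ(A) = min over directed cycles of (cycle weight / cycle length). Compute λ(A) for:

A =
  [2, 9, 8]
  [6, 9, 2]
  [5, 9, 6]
λ(A) = 2

Enumerate directed cycles and compute their means (weight / length). Sample:
  cycle 0 → 0: weight = 2, length = 1, mean = 2/1 ≈ 2.000
  cycle 1 → 1: weight = 9, length = 1, mean = 9/1 ≈ 9.000
  cycle 2 → 2: weight = 6, length = 1, mean = 6/1 ≈ 6.000
  cycle 0 → 1 → 0: weight = 15, length = 2, mean = 15/2 ≈ 7.500
  cycle 0 → 2 → 0: weight = 13, length = 2, mean = 13/2 ≈ 6.500
  cycle 1 → 0 → 1: weight = 15, length = 2, mean = 15/2 ≈ 7.500
Minimum mean = 2.000, attained e.g. along the cycle 0 → 0 with weight 2 and length 1. So λ(A) = 2/1 = 2.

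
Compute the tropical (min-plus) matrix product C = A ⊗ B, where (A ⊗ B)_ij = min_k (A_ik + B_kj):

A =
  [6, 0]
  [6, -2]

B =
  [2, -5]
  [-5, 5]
A ⊗ B =
  [-5, 1]
  [-7, 1]

Apply the min-plus product entry-by-entry:
  C[0][0] = min over k of (A[0][0] + B[0][0] = 6 + 2 = 8, A[0][1] + B[1][0] = 0 + -5 = -5) = -5 (attained at k = 1)
  C[0][1] = min over k of (A[0][0] + B[0][1] = 6 + -5 = 1, A[0][1] + B[1][1] = 0 + 5 = 5) = 1 (attained at k = 0)
  C[1][0] = min over k of (A[1][0] + B[0][0] = 6 + 2 = 8, A[1][1] + B[1][0] = -2 + -5 = -7) = -7 (attained at k = 1)
  C[1][1] = min over k of (A[1][0] + B[0][1] = 6 + -5 = 1, A[1][1] + B[1][1] = -2 + 5 = 3) = 1 (attained at k = 0)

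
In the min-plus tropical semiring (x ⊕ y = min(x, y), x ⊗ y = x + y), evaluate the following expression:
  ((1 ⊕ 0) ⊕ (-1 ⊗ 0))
((1 ⊕ 0) ⊕ (-1 ⊗ 0)) = -1

Expand innermost to outermost. Recall ⊕ takes the minimum of its arguments and ⊗ takes their sum. Working out the expression ((1 ⊕ 0) ⊕ (-1 ⊗ 0)) gives -1.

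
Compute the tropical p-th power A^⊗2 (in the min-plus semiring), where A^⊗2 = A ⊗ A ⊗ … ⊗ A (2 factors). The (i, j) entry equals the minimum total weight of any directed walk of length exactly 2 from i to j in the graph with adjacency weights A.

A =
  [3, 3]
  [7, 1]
A^⊗2 =
  [6, 4]
  [8, 2]

Each entry (A^⊗2)_ij equals the minimum over all length-2 walks i = v_0 → v_1 → … → v_2 = j of Σ_t A[v_t][v_{t+1}]. For example, for (i, j) = (0, 1) we minimise over 2 possible intermediate vertex sequences; the minimum is 4, attained along the walk 0 → 1 → 1.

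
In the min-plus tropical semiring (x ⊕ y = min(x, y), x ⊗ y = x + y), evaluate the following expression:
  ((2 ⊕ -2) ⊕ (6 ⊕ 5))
((2 ⊕ -2) ⊕ (6 ⊕ 5)) = -2

Expand innermost to outermost. Recall ⊕ takes the minimum of its arguments and ⊗ takes their sum. Working out the expression ((2 ⊕ -2) ⊕ (6 ⊕ 5)) gives -2.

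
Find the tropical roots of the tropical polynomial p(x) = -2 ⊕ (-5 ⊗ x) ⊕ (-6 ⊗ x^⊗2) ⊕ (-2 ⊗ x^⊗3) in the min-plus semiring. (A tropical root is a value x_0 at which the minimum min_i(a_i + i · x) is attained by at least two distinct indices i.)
Roots: {-4, 1, 3}

Each tropical root is a break point of the lower envelope of the lines y = a_i + i · x (there are 4 lines, with slopes 0, 1, ..., 3). Only the lines that attain the minimum somewhere contribute to roots; other lines are dominated. Here the surviving (envelope) indices are i = 3, i = 2, i = 1, i = 0.
Intersections between consecutive envelope lines give the roots: for adjacent envelope indices i < j the intersection is x = (a_i − a_j) / (j − i). Reading off the sorted break points: {-4, 1, 3}.
Verification: at each break x_0, at least two indices attain the minimum of min_i(a_i + i · x_0).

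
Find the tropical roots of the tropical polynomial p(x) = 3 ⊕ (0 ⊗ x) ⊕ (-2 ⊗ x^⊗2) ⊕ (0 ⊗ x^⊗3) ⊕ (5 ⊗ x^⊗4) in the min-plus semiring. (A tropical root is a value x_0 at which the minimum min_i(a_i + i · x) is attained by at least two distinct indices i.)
Roots: {-5, -2, 2, 3}

Each tropical root is a break point of the lower envelope of the lines y = a_i + i · x (there are 5 lines, with slopes 0, 1, ..., 4). Only the lines that attain the minimum somewhere contribute to roots; other lines are dominated. Here the surviving (envelope) indices are i = 4, i = 3, i = 2, i = 1, i = 0.
Intersections between consecutive envelope lines give the roots: for adjacent envelope indices i < j the intersection is x = (a_i − a_j) / (j − i). Reading off the sorted break points: {-5, -2, 2, 3}.
Verification: at each break x_0, at least two indices attain the minimum of min_i(a_i + i · x_0).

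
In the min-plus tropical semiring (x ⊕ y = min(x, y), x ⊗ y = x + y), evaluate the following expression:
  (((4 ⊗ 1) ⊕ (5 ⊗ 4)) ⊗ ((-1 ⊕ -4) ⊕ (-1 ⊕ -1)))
(((4 ⊗ 1) ⊕ (5 ⊗ 4)) ⊗ ((-1 ⊕ -4) ⊕ (-1 ⊕ -1))) = 1

Expand innermost to outermost. Recall ⊕ takes the minimum of its arguments and ⊗ takes their sum. Working out the expression (((4 ⊗ 1) ⊕ (5 ⊗ 4)) ⊗ ((-1 ⊕ -4) ⊕ (-1 ⊕ -1))) gives 1.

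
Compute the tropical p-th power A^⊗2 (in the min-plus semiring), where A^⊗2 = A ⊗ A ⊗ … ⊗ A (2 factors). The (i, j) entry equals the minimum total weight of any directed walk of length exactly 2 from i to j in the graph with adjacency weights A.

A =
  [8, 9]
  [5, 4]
A^⊗2 =
  [14, 13]
  [9, 8]

Each entry (A^⊗2)_ij equals the minimum over all length-2 walks i = v_0 → v_1 → … → v_2 = j of Σ_t A[v_t][v_{t+1}]. For example, for (i, j) = (0, 1) we minimise over 2 possible intermediate vertex sequences; the minimum is 13, attained along the walk 0 → 1 → 1.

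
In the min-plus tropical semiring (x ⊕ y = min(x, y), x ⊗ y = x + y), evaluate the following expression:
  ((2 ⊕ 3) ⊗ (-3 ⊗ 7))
((2 ⊕ 3) ⊗ (-3 ⊗ 7)) = 6

Expand innermost to outermost. Recall ⊕ takes the minimum of its arguments and ⊗ takes their sum. Working out the expression ((2 ⊕ 3) ⊗ (-3 ⊗ 7)) gives 6.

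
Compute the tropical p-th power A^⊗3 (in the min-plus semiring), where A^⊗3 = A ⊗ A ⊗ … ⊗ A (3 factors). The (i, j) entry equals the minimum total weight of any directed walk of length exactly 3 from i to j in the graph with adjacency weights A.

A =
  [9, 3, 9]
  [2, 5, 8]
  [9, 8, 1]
A^⊗3 =
  [10, 8, 11]
  [7, 10, 10]
  [11, 10, 3]

Each entry (A^⊗3)_ij equals the minimum over all length-3 walks i = v_0 → v_1 → … → v_3 = j of Σ_t A[v_t][v_{t+1}]. For example, for (i, j) = (0, 2) we minimise over 9 possible intermediate vertex sequences; the minimum is 11, attained along the walk 0 → 2 → 2 → 2.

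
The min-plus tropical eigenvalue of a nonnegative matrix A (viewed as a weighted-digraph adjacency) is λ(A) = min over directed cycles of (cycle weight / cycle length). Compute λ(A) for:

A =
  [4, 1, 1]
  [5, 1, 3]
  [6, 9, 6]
λ(A) = 1

Enumerate directed cycles and compute their means (weight / length). Sample:
  cycle 0 → 0: weight = 4, length = 1, mean = 4/1 ≈ 4.000
  cycle 1 → 1: weight = 1, length = 1, mean = 1/1 ≈ 1.000
  cycle 2 → 2: weight = 6, length = 1, mean = 6/1 ≈ 6.000
  cycle 0 → 1 → 0: weight = 6, length = 2, mean = 6/2 ≈ 3.000
  cycle 0 → 2 → 0: weight = 7, length = 2, mean = 7/2 ≈ 3.500
  cycle 1 → 0 → 1: weight = 6, length = 2, mean = 6/2 ≈ 3.000
Minimum mean = 1.000, attained e.g. along the cycle 1 → 1 with weight 1 and length 1. So λ(A) = 1/1 = 1.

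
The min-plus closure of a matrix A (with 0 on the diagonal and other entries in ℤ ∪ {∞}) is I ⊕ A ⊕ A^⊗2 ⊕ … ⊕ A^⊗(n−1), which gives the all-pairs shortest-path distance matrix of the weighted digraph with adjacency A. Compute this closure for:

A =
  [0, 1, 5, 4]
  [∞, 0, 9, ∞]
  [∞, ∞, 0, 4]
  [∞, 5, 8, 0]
Closure =
  [0, 1, 5, 4]
  [∞, 0, 9, 13]
  [∞, 9, 0, 4]
  [∞, 5, 8, 0]

This is the Floyd-Warshall all-pairs shortest-path computation. For each intermediate vertex k = 0, 1, …, 3, update dist[i][j] ← min(dist[i][j], dist[i][k] + dist[k][j]). The final matrix gives, for each (i, j), the minimum total weight of any directed path from i to j (possibly empty when i = j).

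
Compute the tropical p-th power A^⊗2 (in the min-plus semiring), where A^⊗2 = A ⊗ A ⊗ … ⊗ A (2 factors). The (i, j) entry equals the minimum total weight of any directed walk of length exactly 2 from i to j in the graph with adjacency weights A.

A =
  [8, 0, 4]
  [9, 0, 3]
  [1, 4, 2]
A^⊗2 =
  [5, 0, 3]
  [4, 0, 3]
  [3, 1, 4]

Each entry (A^⊗2)_ij equals the minimum over all length-2 walks i = v_0 → v_1 → … → v_2 = j of Σ_t A[v_t][v_{t+1}]. For example, for (i, j) = (0, 2) we minimise over 3 possible intermediate vertex sequences; the minimum is 3, attained along the walk 0 → 1 → 2.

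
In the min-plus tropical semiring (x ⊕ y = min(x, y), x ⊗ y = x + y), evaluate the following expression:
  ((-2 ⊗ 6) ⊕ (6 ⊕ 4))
((-2 ⊗ 6) ⊕ (6 ⊕ 4)) = 4

Expand innermost to outermost. Recall ⊕ takes the minimum of its arguments and ⊗ takes their sum. Working out the expression ((-2 ⊗ 6) ⊕ (6 ⊕ 4)) gives 4.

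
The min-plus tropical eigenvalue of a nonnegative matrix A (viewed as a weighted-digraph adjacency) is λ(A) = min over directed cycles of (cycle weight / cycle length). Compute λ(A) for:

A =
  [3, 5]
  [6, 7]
λ(A) = 3

Enumerate directed cycles and compute their means (weight / length). Sample:
  cycle 0 → 0: weight = 3, length = 1, mean = 3/1 ≈ 3.000
  cycle 1 → 1: weight = 7, length = 1, mean = 7/1 ≈ 7.000
  cycle 0 → 1 → 0: weight = 11, length = 2, mean = 11/2 ≈ 5.500
  cycle 1 → 0 → 1: weight = 11, length = 2, mean = 11/2 ≈ 5.500
Minimum mean = 3.000, attained e.g. along the cycle 0 → 0 with weight 3 and length 1. So λ(A) = 3/1 = 3.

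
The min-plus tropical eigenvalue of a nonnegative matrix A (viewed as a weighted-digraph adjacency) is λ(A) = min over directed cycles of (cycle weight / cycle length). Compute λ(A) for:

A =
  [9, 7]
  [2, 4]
λ(A) = 4

Enumerate directed cycles and compute their means (weight / length). Sample:
  cycle 0 → 0: weight = 9, length = 1, mean = 9/1 ≈ 9.000
  cycle 1 → 1: weight = 4, length = 1, mean = 4/1 ≈ 4.000
  cycle 0 → 1 → 0: weight = 9, length = 2, mean = 9/2 ≈ 4.500
  cycle 1 → 0 → 1: weight = 9, length = 2, mean = 9/2 ≈ 4.500
Minimum mean = 4.000, attained e.g. along the cycle 1 → 1 with weight 4 and length 1. So λ(A) = 4/1 = 4.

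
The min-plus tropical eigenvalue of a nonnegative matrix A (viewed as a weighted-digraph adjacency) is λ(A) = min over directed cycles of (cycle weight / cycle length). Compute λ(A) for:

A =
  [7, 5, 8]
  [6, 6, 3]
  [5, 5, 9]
λ(A) = 4

Enumerate directed cycles and compute their means (weight / length). Sample:
  cycle 0 → 0: weight = 7, length = 1, mean = 7/1 ≈ 7.000
  cycle 1 → 1: weight = 6, length = 1, mean = 6/1 ≈ 6.000
  cycle 2 → 2: weight = 9, length = 1, mean = 9/1 ≈ 9.000
  cycle 0 → 1 → 0: weight = 11, length = 2, mean = 11/2 ≈ 5.500
  cycle 0 → 2 → 0: weight = 13, length = 2, mean = 13/2 ≈ 6.500
  cycle 1 → 0 → 1: weight = 11, length = 2, mean = 11/2 ≈ 5.500
Minimum mean = 4.000, attained e.g. along the cycle 1 → 2 → 1 with weight 8 and length 2. So λ(A) = 8/2 = 4.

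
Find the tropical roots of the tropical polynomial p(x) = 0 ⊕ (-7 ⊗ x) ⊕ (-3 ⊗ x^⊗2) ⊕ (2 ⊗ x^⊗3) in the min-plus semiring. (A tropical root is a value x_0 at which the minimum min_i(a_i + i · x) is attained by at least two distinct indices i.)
Roots: {-5, -4, 7}

Each tropical root is a break point of the lower envelope of the lines y = a_i + i · x (there are 4 lines, with slopes 0, 1, ..., 3). Only the lines that attain the minimum somewhere contribute to roots; other lines are dominated. Here the surviving (envelope) indices are i = 3, i = 2, i = 1, i = 0.
Intersections between consecutive envelope lines give the roots: for adjacent envelope indices i < j the intersection is x = (a_i − a_j) / (j − i). Reading off the sorted break points: {-5, -4, 7}.
Verification: at each break x_0, at least two indices attain the minimum of min_i(a_i + i · x_0).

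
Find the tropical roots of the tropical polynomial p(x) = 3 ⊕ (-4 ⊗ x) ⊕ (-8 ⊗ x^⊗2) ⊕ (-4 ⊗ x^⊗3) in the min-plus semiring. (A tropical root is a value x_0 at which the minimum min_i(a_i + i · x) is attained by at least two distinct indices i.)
Roots: {-4, 4, 7}

Each tropical root is a break point of the lower envelope of the lines y = a_i + i · x (there are 4 lines, with slopes 0, 1, ..., 3). Only the lines that attain the minimum somewhere contribute to roots; other lines are dominated. Here the surviving (envelope) indices are i = 3, i = 2, i = 1, i = 0.
Intersections between consecutive envelope lines give the roots: for adjacent envelope indices i < j the intersection is x = (a_i − a_j) / (j − i). Reading off the sorted break points: {-4, 4, 7}.
Verification: at each break x_0, at least two indices attain the minimum of min_i(a_i + i · x_0).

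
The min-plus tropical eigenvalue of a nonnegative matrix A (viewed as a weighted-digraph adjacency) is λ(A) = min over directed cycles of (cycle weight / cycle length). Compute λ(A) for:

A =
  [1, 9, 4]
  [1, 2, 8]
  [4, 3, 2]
λ(A) = 1

Enumerate directed cycles and compute their means (weight / length). Sample:
  cycle 0 → 0: weight = 1, length = 1, mean = 1/1 ≈ 1.000
  cycle 1 → 1: weight = 2, length = 1, mean = 2/1 ≈ 2.000
  cycle 2 → 2: weight = 2, length = 1, mean = 2/1 ≈ 2.000
  cycle 0 → 1 → 0: weight = 10, length = 2, mean = 10/2 ≈ 5.000
  cycle 0 → 2 → 0: weight = 8, length = 2, mean = 8/2 ≈ 4.000
  cycle 1 → 0 → 1: weight = 10, length = 2, mean = 10/2 ≈ 5.000
Minimum mean = 1.000, attained e.g. along the cycle 0 → 0 with weight 1 and length 1. So λ(A) = 1/1 = 1.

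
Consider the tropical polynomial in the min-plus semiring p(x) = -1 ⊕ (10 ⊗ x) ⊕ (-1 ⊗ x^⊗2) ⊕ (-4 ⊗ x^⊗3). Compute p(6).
p(6) = -1

A tropical monomial a ⊗ x^⊗i evaluates to a + i · x. Evaluating each term at x = 6:
  Term 0 contributes -1 + 0 · 6 = -1
  Term 1 contributes 10 + 1 · 6 = 16
  Term 2 contributes -1 + 2 · 6 = 11
  Term 3 contributes -4 + 3 · 6 = 14
p(6) = ⊕ of these = min[-1, 16, 11, 14] = -1.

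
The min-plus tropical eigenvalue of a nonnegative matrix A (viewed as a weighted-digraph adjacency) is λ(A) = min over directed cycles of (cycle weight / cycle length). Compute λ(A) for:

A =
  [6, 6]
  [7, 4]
λ(A) = 4

Enumerate directed cycles and compute their means (weight / length). Sample:
  cycle 0 → 0: weight = 6, length = 1, mean = 6/1 ≈ 6.000
  cycle 1 → 1: weight = 4, length = 1, mean = 4/1 ≈ 4.000
  cycle 0 → 1 → 0: weight = 13, length = 2, mean = 13/2 ≈ 6.500
  cycle 1 → 0 → 1: weight = 13, length = 2, mean = 13/2 ≈ 6.500
Minimum mean = 4.000, attained e.g. along the cycle 1 → 1 with weight 4 and length 1. So λ(A) = 4/1 = 4.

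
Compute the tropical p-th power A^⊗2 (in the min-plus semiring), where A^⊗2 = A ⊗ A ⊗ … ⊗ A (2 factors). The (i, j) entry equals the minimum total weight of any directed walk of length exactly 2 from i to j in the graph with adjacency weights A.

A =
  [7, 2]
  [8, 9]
A^⊗2 =
  [10, 9]
  [15, 10]

Each entry (A^⊗2)_ij equals the minimum over all length-2 walks i = v_0 → v_1 → … → v_2 = j of Σ_t A[v_t][v_{t+1}]. For example, for (i, j) = (0, 1) we minimise over 2 possible intermediate vertex sequences; the minimum is 9, attained along the walk 0 → 0 → 1.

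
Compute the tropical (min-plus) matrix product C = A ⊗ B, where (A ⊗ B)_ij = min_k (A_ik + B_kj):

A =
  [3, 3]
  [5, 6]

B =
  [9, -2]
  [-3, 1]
A ⊗ B =
  [0, 1]
  [3, 3]

Apply the min-plus product entry-by-entry:
  C[0][0] = min over k of (A[0][0] + B[0][0] = 3 + 9 = 12, A[0][1] + B[1][0] = 3 + -3 = 0) = 0 (attained at k = 1)
  C[0][1] = min over k of (A[0][0] + B[0][1] = 3 + -2 = 1, A[0][1] + B[1][1] = 3 + 1 = 4) = 1 (attained at k = 0)
  C[1][0] = min over k of (A[1][0] + B[0][0] = 5 + 9 = 14, A[1][1] + B[1][0] = 6 + -3 = 3) = 3 (attained at k = 1)
  C[1][1] = min over k of (A[1][0] + B[0][1] = 5 + -2 = 3, A[1][1] + B[1][1] = 6 + 1 = 7) = 3 (attained at k = 0)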